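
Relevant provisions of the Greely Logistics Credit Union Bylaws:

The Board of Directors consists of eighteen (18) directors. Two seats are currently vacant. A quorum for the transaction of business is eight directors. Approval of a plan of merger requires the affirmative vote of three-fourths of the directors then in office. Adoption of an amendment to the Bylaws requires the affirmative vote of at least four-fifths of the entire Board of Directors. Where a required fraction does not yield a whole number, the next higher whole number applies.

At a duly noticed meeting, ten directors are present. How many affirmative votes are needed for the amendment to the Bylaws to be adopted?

The amendment to the Bylaws requires four-fifths of the entire Board of Directors (18).
4/5 of 18 = 14.40, rounded up to 15.
(Only 10 can vote, so the amendment to the Bylaws cannot pass at this meeting, but the required vote is still 15.)

15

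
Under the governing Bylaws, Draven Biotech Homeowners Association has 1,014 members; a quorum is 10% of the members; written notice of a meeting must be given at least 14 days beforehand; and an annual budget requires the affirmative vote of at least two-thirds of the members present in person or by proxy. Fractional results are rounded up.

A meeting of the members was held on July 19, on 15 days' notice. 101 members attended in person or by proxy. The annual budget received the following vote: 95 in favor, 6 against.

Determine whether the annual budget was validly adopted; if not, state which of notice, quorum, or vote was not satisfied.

Notice: 15 days given; 14 required. Satisfied.
Quorum: 10% of 1,014 = 101.40, rounded up to 102; 101 present. Not satisfied.
Vote: requires two-thirds of those present (101); 2/3 of 101 = 67.33, rounded up to 68, so 68 needed; 95 in favor. Satisfied.

Invalid — quorum requirement not satisfied.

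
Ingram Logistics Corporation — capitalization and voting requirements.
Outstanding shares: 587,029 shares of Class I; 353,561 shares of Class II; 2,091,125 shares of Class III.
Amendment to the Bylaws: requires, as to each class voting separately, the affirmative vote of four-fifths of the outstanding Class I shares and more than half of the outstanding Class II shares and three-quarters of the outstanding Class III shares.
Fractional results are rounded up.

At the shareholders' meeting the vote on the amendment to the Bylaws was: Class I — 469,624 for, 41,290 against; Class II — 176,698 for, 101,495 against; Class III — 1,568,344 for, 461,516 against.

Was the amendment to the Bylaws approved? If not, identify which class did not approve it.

Class I: 4/5 of 587029 = 469623.20, rounded up to 469624; 469,624 required, 469,624 in favor — approved.
Class II: a majority of 353561 is 176781; 176,781 required, 176,698 in favor — not approved.
Class III: 3/4 of 2091125 = 1568343.75, rounded up to 1568344; 1,568,344 required, 1,568,344 in favor — approved.

Not approved — the Class II shares did not give the required vote.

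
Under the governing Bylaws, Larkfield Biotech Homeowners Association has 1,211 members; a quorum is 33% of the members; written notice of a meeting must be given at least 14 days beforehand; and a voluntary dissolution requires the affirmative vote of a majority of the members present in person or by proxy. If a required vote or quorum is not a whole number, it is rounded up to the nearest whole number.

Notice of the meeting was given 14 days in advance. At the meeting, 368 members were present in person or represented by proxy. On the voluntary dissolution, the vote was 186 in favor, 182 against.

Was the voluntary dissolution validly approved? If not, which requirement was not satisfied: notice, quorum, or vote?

Invalid — quorum requirement not satisfied.

Notice: 14 days given; 14 required. Satisfied.
Quorum: 33% of 1,211 = 399.63, rounded up to 400; 368 present. Not satisfied.
Vote: requires a majority of those present (368); a majority of 368 is 185, so 185 needed; 186 in favor. Satisfied.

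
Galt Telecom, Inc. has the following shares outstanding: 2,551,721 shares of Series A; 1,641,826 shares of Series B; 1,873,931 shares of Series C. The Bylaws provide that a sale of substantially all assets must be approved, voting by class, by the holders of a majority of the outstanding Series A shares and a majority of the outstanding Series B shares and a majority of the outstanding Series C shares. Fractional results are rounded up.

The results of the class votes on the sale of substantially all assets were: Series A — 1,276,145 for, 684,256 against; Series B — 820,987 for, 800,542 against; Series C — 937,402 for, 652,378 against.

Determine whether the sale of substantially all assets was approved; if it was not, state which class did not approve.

Series A: a majority of 2551721 is 1275861; 1,275,861 required, 1,276,145 in favor — approved.
Series B: a majority of 1641826 is 820914; 820,914 required, 820,987 in favor — approved.
Series C: a majority of 1873931 is 936966; 936,966 required, 937,402 in favor — approved.

Approved — every class gave the required vote.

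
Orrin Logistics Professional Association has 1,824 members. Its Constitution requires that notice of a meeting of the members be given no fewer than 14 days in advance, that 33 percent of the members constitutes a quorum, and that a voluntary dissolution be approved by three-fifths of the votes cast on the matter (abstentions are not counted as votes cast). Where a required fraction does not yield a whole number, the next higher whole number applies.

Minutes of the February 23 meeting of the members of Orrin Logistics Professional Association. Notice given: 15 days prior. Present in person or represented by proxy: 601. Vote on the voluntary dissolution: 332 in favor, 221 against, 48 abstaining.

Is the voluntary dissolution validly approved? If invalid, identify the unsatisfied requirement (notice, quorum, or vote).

Invalid — quorum requirement not satisfied.

Notice: 15 days given; 14 required. Satisfied.
Quorum: 33% of 1,824 = 601.92, rounded up to 602; 601 present. Not satisfied.
Vote: requires three-fifths of the votes cast (601 − 48 abstaining = 553); 3/5 of 553 = 331.80, rounded up to 332, so 332 needed; 332 in favor. Satisfied.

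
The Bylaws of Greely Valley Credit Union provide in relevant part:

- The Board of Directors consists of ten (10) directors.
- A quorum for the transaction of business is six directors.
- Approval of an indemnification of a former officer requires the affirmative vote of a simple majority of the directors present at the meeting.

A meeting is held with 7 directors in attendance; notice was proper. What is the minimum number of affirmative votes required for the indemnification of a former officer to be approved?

The indemnification of a former officer requires a majority of the directors present (7).
A majority of 7 is 4.

4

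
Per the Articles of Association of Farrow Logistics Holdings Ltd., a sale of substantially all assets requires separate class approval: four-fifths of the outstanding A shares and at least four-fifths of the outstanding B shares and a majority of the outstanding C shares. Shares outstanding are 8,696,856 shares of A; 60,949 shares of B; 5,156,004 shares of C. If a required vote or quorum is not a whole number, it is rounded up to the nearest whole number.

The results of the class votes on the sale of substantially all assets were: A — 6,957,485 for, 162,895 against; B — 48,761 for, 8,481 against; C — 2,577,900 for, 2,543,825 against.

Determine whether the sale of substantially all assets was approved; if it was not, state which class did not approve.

A: 4/5 of 8696856 = 6957484.80, rounded up to 6957485; 6,957,485 required, 6,957,485 in favor — approved.
B: 4/5 of 60949 = 48759.20, rounded up to 48760; 48,760 required, 48,761 in favor — approved.
C: a majority of 5156004 is 2578003; 2,578,003 required, 2,577,900 in favor — not approved.

Not approved — the C shares did not give the required vote.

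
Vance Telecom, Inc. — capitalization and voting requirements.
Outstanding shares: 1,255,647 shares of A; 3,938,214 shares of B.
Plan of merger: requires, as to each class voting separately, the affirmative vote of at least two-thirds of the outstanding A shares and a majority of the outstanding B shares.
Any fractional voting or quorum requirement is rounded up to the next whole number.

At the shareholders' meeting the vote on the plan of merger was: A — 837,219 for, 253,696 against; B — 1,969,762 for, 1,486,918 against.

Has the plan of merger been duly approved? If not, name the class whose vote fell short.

A: 2/3 of 1255647 = 837098; 837,098 required, 837,219 in favor — approved.
B: a majority of 3938214 is 1969108; 1,969,108 required, 1,969,762 in favor — approved.

Approved — every class gave the required vote.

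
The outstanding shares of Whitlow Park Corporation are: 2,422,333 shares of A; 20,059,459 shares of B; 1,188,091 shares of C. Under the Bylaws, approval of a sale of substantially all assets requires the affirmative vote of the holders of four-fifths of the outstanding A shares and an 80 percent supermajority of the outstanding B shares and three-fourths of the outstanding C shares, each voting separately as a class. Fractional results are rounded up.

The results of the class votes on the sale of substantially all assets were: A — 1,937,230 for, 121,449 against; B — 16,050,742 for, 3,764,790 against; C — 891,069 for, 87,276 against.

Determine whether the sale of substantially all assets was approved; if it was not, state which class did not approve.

A: 4/5 of 2422333 = 1937866.40, rounded up to 1937867; 1,937,867 required, 1,937,230 in favor — not approved.
B: 4/5 of 20059459 = 16047567.20, rounded up to 16047568; 16,047,568 required, 16,050,742 in favor — approved.
C: 3/4 of 1188091 = 891068.25, rounded up to 891069; 891,069 required, 891,069 in favor — approved.

Not approved — the A shares did not give the required vote.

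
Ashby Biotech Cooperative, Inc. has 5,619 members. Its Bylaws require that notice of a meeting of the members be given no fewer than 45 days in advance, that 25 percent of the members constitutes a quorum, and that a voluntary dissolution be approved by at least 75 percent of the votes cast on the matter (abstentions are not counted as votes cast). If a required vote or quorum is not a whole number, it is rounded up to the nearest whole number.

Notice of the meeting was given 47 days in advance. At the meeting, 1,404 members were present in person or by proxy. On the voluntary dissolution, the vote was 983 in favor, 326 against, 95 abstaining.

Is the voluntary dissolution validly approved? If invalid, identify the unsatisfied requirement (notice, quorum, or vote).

Notice: 47 days given; 45 required. Satisfied.
Quorum: 25% of 5,619 = 1,404.75, rounded up to 1,405; 1,404 present. Not satisfied.
Vote: requires three-fourths of the votes cast (1,404 − 95 abstaining = 1,309); 3/4 of 1309 = 981.75, rounded up to 982, so 982 needed; 983 in favor. Satisfied.

Invalid — quorum requirement not satisfied.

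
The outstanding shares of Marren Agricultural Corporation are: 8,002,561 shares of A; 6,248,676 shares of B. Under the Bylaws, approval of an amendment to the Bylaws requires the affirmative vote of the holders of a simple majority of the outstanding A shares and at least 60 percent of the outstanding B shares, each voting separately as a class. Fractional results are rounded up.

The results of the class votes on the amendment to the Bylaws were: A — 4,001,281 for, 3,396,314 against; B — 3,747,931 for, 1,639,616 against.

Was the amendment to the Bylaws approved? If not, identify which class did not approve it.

Not approved — the B shares did not give the required vote.

A: a majority of 8002561 is 4001281; 4,001,281 required, 4,001,281 in favor — approved.
B: 3/5 of 6248676 = 3749205.60, rounded up to 3749206; 3,749,206 required, 3,747,931 in favor — not approved.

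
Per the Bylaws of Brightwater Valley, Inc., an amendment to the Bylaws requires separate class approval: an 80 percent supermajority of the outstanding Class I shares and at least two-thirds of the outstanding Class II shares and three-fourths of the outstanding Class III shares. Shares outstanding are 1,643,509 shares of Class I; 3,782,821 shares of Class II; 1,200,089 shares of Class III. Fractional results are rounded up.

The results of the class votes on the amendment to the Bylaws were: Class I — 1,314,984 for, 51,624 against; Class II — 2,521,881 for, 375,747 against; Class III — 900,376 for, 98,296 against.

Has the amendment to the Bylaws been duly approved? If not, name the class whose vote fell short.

Approved — every class gave the required vote.

Class I: 4/5 of 1643509 = 1314807.20, rounded up to 1314808; 1,314,808 required, 1,314,984 in favor — approved.
Class II: 2/3 of 3782821 = 2521880.67, rounded up to 2521881; 2,521,881 required, 2,521,881 in favor — approved.
Class III: 3/4 of 1200089 = 900066.75, rounded up to 900067; 900,067 required, 900,376 in favor — approved.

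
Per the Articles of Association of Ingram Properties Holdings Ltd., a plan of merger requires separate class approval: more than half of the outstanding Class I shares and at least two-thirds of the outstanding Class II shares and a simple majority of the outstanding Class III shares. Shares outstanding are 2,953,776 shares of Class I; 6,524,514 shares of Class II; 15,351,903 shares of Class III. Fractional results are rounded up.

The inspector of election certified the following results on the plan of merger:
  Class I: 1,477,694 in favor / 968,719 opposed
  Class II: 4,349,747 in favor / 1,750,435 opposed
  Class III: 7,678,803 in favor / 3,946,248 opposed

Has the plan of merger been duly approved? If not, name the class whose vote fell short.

Approved — every class gave the required vote.

Class I: a majority of 2953776 is 1476889; 1,476,889 required, 1,477,694 in favor — approved.
Class II: 2/3 of 6524514 = 4349676; 4,349,676 required, 4,349,747 in favor — approved.
Class III: a majority of 15351903 is 7675952; 7,675,952 required, 7,678,803 in favor — approved.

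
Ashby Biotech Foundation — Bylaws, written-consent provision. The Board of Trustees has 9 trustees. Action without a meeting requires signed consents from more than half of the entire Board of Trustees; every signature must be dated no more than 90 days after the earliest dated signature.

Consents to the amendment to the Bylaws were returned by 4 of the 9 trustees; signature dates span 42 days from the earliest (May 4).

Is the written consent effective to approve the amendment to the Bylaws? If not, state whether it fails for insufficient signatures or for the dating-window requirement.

Signatures required: more than half of 9 — a majority of 9 is 5, so 5 needed; 4 signed. Insufficient.
Dating window: the latest signature is 42 days after the earliest; the limit is 90 days. Within the window.

Not effective — insufficient signatures.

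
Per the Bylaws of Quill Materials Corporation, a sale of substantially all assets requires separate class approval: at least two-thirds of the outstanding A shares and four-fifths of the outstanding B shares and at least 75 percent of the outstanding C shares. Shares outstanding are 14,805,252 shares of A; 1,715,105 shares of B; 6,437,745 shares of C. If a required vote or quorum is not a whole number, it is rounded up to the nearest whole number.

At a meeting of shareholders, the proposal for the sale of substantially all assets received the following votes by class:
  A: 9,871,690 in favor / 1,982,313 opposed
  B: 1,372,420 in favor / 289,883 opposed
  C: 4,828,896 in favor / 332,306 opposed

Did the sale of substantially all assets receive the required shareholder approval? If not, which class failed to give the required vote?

Approved — every class gave the required vote.

A: 2/3 of 14805252 = 9870168; 9,870,168 required, 9,871,690 in favor — approved.
B: 4/5 of 1715105 = 1372084; 1,372,084 required, 1,372,420 in favor — approved.
C: 3/4 of 6437745 = 4828308.75, rounded up to 4828309; 4,828,309 required, 4,828,896 in favor — approved.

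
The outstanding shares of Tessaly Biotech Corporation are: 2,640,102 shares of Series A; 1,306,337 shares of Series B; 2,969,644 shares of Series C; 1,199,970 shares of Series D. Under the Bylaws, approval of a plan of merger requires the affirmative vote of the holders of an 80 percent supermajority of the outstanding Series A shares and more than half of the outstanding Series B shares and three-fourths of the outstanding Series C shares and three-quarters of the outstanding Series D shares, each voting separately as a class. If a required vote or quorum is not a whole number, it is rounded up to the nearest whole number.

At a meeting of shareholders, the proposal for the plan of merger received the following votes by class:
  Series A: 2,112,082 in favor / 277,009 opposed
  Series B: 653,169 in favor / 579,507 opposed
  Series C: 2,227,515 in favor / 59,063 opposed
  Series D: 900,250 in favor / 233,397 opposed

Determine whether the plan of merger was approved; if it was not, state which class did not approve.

Approved — every class gave the required vote.

Series A: 4/5 of 2640102 = 2112081.60, rounded up to 2112082; 2,112,082 required, 2,112,082 in favor — approved.
Series B: a majority of 1306337 is 653169; 653,169 required, 653,169 in favor — approved.
Series C: 3/4 of 2969644 = 2227233; 2,227,233 required, 2,227,515 in favor — approved.
Series D: 3/4 of 1199970 = 899977.50, rounded up to 899978; 899,978 required, 900,250 in favor — approved.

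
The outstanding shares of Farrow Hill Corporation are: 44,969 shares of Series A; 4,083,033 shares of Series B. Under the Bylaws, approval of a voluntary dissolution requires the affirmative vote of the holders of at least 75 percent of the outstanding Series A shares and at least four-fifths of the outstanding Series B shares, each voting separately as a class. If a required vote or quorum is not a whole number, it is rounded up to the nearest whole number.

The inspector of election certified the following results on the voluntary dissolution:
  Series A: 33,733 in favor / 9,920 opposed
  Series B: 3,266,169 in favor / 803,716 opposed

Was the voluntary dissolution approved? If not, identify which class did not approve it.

Series A: 3/4 of 44969 = 33726.75, rounded up to 33727; 33,727 required, 33,733 in favor — approved.
Series B: 4/5 of 4083033 = 3266426.40, rounded up to 3266427; 3,266,427 required, 3,266,169 in favor — not approved.

Not approved — the Series B shares did not give the required vote.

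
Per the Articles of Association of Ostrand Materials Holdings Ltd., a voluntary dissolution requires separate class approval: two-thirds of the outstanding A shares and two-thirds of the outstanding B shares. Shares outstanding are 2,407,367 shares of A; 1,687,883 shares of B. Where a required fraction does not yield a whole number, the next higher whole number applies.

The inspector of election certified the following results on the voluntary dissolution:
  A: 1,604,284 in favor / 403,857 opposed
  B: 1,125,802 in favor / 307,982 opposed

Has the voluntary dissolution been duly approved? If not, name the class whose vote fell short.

Not approved — the A shares did not give the required vote.

A: 2/3 of 2407367 = 1604911.33, rounded up to 1604912; 1,604,912 required, 1,604,284 in favor — not approved.
B: 2/3 of 1687883 = 1125255.33, rounded up to 1125256; 1,125,256 required, 1,125,802 in favor — approved.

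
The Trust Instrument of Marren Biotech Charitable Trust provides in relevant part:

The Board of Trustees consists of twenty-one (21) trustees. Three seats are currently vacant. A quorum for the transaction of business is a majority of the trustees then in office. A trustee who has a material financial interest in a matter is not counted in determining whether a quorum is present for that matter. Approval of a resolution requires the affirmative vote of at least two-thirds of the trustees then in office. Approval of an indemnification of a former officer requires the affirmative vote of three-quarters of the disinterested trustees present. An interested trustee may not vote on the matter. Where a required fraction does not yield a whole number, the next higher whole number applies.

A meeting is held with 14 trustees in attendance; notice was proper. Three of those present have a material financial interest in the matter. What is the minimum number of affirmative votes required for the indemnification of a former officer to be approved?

9

The indemnification of a former officer requires three-fourths of the disinterested trustees present (14 − 3 = 11).
3/4 of 11 = 8.25, rounded up to 9.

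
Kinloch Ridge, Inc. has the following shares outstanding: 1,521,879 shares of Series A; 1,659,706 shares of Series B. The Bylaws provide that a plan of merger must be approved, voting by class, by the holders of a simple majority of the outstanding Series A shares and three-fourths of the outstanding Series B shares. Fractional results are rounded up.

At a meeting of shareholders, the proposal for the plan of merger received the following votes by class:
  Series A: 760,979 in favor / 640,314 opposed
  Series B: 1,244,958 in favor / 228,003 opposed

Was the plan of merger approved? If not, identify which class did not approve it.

Approved — every class gave the required vote.

Series A: a majority of 1521879 is 760940; 760,940 required, 760,979 in favor — approved.
Series B: 3/4 of 1659706 = 1244779.50, rounded up to 1244780; 1,244,780 required, 1,244,958 in favor — approved.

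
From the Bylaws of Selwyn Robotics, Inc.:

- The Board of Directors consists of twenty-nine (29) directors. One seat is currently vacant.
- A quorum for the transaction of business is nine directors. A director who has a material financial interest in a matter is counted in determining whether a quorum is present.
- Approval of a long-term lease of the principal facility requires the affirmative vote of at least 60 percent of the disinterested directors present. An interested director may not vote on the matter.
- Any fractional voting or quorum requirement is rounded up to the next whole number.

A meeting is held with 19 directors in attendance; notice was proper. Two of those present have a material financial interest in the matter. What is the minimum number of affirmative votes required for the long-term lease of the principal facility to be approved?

11

The long-term lease of the principal facility requires three-fifths of the disinterested directors present (19 − 2 = 17).
3/5 of 17 = 10.20, rounded up to 11.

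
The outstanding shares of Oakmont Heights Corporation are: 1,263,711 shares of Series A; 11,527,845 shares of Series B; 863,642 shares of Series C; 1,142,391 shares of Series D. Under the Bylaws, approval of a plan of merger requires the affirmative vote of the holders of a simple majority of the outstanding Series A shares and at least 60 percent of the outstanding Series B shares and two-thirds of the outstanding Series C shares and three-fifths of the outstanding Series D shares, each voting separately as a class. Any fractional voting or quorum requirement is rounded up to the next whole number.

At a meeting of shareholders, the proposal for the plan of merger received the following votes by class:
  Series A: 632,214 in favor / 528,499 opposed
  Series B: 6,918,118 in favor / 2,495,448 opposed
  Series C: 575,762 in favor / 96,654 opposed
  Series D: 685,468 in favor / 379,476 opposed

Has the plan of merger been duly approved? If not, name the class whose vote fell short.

Approved — every class gave the required vote.

Series A: a majority of 1263711 is 631856; 631,856 required, 632,214 in favor — approved.
Series B: 3/5 of 11527845 = 6916707; 6,916,707 required, 6,918,118 in favor — approved.
Series C: 2/3 of 863642 = 575761.33, rounded up to 575762; 575,762 required, 575,762 in favor — approved.
Series D: 3/5 of 1142391 = 685434.60, rounded up to 685435; 685,435 required, 685,468 in favor — approved.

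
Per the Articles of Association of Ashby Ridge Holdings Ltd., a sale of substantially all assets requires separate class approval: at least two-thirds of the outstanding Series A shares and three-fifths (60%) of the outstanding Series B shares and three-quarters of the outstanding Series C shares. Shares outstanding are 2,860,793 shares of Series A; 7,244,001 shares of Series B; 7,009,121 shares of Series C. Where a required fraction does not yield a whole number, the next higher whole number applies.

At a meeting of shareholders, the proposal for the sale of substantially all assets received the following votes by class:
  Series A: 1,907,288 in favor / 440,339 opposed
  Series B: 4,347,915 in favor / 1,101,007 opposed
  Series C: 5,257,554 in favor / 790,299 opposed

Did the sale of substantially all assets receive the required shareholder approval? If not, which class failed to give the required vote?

Approved — every class gave the required vote.

Series A: 2/3 of 2860793 = 1907195.33, rounded up to 1907196; 1,907,196 required, 1,907,288 in favor — approved.
Series B: 3/5 of 7244001 = 4346400.60, rounded up to 4346401; 4,346,401 required, 4,347,915 in favor — approved.
Series C: 3/4 of 7009121 = 5256840.75, rounded up to 5256841; 5,256,841 required, 5,257,554 in favor — approved.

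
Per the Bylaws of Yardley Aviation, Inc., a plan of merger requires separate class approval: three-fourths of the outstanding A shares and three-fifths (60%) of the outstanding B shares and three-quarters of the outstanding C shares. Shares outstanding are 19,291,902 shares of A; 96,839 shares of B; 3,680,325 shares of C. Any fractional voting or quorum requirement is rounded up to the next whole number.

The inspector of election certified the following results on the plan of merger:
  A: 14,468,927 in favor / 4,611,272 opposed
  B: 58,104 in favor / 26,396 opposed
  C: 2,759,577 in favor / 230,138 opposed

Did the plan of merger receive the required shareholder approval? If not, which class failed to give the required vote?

A: 3/4 of 19291902 = 14468926.50, rounded up to 14468927; 14,468,927 required, 14,468,927 in favor — approved.
B: 3/5 of 96839 = 58103.40, rounded up to 58104; 58,104 required, 58,104 in favor — approved.
C: 3/4 of 3680325 = 2760243.75, rounded up to 2760244; 2,760,244 required, 2,759,577 in favor — not approved.

Not approved — the C shares did not give the required vote.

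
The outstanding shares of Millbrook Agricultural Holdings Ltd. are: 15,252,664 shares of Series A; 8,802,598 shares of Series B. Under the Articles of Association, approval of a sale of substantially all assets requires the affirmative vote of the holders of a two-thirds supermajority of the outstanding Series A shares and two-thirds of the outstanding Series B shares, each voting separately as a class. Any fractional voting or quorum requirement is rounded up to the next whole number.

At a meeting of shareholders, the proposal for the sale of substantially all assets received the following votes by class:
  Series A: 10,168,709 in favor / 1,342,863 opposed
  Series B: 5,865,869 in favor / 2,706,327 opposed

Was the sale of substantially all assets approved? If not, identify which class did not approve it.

Series A: 2/3 of 15252664 = 10168442.67, rounded up to 10168443; 10,168,443 required, 10,168,709 in favor — approved.
Series B: 2/3 of 8802598 = 5868398.67, rounded up to 5868399; 5,868,399 required, 5,865,869 in favor — not approved.

Not approved — the Series B shares did not give the required vote.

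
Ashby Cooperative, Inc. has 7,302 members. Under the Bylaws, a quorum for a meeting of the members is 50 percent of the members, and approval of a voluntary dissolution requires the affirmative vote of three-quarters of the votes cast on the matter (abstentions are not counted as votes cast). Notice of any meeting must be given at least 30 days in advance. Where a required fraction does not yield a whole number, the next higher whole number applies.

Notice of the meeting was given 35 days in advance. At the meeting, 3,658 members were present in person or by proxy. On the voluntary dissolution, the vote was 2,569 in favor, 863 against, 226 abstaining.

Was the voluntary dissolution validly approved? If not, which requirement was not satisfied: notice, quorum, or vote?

Invalid — vote requirement not satisfied.

Notice: 35 days given; 30 required. Satisfied.
Quorum: 50% of 7,302 = 3,651; 3,658 present. Satisfied.
Vote: requires three-fourths of the votes cast (3,658 − 226 abstaining = 3,432); 3/4 of 3432 = 2574, so 2,574 needed; 2,569 in favor. Not satisfied.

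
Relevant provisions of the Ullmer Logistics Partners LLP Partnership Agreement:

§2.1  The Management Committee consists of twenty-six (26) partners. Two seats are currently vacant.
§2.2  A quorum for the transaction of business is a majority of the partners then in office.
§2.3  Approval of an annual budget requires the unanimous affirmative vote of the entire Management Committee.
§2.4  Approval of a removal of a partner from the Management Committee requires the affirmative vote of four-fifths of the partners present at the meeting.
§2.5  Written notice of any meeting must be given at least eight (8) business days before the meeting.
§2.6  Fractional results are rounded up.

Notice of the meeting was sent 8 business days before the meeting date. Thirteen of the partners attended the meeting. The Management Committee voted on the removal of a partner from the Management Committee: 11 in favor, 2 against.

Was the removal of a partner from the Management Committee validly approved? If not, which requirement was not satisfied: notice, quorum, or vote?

Notice: 8 business days given; 8 required (8 ≥ 8). Satisfied.
Quorum: 13 present; quorum is 13. Satisfied.
Vote: the removal of a partner from the Management Committee requires four-fifths of the partners present (13). 4/5 of 13 = 10.40, rounded up to 11, so 11 affirmative votes are needed; 11 voted in favor. Satisfied.

Valid — all requirements satisfied.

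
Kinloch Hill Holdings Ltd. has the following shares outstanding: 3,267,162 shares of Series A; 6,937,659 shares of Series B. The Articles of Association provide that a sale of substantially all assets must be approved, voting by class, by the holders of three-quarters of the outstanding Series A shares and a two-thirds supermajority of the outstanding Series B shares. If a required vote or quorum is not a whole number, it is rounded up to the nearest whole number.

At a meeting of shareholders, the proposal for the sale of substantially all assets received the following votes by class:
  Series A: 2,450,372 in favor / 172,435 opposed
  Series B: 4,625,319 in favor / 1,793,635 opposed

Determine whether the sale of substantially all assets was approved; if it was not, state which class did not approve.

Series A: 3/4 of 3267162 = 2450371.50, rounded up to 2450372; 2,450,372 required, 2,450,372 in favor — approved.
Series B: 2/3 of 6937659 = 4625106; 4,625,106 required, 4,625,319 in favor — approved.

Approved — every class gave the required vote.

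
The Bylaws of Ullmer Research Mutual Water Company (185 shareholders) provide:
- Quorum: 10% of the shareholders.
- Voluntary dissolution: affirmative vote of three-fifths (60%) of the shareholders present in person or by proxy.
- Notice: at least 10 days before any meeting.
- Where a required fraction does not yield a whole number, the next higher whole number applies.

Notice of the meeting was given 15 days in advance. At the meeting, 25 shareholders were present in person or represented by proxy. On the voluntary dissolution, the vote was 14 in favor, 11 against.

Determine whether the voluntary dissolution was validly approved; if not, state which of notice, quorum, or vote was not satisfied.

Notice: 15 days given; 10 required. Satisfied.
Quorum: 10% of 185 = 18.50, rounded up to 19; 25 present. Satisfied.
Vote: requires three-fifths of those present (25); 3/5 of 25 = 15, so 15 needed; 14 in favor. Not satisfied.

Invalid — vote requirement not satisfied.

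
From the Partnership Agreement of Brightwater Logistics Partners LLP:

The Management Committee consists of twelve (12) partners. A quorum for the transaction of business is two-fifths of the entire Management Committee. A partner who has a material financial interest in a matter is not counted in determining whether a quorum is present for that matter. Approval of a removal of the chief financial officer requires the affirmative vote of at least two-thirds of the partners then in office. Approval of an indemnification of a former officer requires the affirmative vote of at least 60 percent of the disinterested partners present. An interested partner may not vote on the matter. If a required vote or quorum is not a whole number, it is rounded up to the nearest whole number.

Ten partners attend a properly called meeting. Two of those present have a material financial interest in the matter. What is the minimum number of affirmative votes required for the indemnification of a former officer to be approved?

5

The indemnification of a former officer requires three-fifths of the disinterested partners present (10 − 2 = 8).
3/5 of 8 = 4.80, rounded up to 5.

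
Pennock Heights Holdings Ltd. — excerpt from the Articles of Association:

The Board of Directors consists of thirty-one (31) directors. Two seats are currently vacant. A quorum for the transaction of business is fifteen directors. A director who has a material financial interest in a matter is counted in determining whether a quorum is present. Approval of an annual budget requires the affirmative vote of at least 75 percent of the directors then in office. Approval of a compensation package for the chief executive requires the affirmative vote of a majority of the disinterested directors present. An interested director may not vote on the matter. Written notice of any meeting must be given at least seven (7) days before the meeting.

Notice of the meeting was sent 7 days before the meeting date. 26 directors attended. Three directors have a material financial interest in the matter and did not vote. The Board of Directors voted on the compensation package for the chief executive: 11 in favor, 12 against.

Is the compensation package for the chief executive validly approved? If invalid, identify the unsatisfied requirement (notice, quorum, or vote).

Invalid — vote requirement not satisfied.

Notice: 7 days given; 7 required (7 ≥ 7). Satisfied.
Quorum: 26 present (interested directors count toward quorum); quorum is 15. Satisfied.
Vote: the compensation package for the chief executive requires a majority of the disinterested directors present (26 − 3 = 23). A majority of 23 is 12, so 12 affirmative votes are needed; 11 voted in favor. Not satisfied.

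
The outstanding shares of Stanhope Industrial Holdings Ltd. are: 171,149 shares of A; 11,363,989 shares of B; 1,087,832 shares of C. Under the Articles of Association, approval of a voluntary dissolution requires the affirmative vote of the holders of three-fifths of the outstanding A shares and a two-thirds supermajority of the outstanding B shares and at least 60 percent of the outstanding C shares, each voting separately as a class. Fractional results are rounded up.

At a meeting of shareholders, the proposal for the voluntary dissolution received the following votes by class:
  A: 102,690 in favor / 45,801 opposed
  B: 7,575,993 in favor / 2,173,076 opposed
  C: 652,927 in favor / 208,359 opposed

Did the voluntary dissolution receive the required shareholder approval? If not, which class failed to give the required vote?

Approved — every class gave the required vote.

A: 3/5 of 171149 = 102689.40, rounded up to 102690; 102,690 required, 102,690 in favor — approved.
B: 2/3 of 11363989 = 7575992.67, rounded up to 7575993; 7,575,993 required, 7,575,993 in favor — approved.
C: 3/5 of 1087832 = 652699.20, rounded up to 652700; 652,700 required, 652,927 in favor — approved.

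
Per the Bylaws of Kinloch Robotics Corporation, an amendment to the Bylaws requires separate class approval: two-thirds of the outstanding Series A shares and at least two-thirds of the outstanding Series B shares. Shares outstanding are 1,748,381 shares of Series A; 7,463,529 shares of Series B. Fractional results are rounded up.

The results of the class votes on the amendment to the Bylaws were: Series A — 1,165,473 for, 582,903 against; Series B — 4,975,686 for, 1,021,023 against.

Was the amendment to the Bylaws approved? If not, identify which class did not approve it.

Series A: 2/3 of 1748381 = 1165587.33, rounded up to 1165588; 1,165,588 required, 1,165,473 in favor — not approved.
Series B: 2/3 of 7463529 = 4975686; 4,975,686 required, 4,975,686 in favor — approved.

Not approved — the Series A shares did not give the required vote.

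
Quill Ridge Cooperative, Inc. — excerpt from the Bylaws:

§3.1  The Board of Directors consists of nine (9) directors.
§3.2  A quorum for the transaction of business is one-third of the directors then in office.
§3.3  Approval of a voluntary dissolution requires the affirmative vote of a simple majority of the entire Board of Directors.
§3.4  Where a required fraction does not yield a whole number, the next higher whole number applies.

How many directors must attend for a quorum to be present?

3

1/3 of 9 = 3.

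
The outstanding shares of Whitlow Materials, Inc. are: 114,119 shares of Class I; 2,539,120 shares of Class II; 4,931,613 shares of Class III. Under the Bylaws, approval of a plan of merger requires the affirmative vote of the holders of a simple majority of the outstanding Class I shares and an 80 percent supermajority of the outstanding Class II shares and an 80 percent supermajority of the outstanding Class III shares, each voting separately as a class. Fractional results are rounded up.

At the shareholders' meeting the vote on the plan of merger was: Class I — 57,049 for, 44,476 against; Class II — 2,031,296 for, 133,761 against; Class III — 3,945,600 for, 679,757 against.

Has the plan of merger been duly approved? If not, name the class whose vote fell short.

Class I: a majority of 114119 is 57060; 57,060 required, 57,049 in favor — not approved.
Class II: 4/5 of 2539120 = 2031296; 2,031,296 required, 2,031,296 in favor — approved.
Class III: 4/5 of 4931613 = 3945290.40, rounded up to 3945291; 3,945,291 required, 3,945,600 in favor — approved.

Not approved — the Class I shares did not give the required vote.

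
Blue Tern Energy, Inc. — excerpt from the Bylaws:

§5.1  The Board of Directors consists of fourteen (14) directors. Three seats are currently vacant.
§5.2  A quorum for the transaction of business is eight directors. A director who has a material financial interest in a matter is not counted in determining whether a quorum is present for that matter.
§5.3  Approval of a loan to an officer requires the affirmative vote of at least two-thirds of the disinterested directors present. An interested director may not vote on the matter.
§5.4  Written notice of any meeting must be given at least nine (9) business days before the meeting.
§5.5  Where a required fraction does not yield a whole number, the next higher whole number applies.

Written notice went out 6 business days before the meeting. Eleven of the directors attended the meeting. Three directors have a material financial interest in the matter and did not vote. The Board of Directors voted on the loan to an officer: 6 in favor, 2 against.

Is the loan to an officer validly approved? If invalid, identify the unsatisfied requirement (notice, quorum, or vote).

Invalid — notice requirement not satisfied.

Notice: 6 business days given; 9 required (6 < 9). Not satisfied.
Quorum: 11 present, but the 3 interested directors do not count, leaving 8. Quorum is 8. Satisfied.
Vote: the loan to an officer requires two-thirds of the disinterested directors present (11 − 3 = 8). 2/3 of 8 = 5.33, rounded up to 6, so 6 affirmative votes are needed; 6 voted in favor. Satisfied.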